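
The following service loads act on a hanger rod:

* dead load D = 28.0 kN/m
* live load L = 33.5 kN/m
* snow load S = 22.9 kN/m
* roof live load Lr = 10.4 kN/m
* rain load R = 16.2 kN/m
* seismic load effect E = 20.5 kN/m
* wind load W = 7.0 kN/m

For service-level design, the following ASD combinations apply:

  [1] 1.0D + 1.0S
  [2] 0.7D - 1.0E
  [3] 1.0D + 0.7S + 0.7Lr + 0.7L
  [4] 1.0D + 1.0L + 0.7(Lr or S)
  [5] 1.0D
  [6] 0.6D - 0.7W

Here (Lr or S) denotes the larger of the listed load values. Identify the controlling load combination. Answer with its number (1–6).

(Lr or S) → S = 22.9 kN/m.
[1] 1.0(28.0) + 1.0(22.9) = 28.0 + 22.9 = 50.9
[2] 0.7(28.0) - 1.0(20.5) = 19.6 - 20.5 = -0.9
[3] 1.0(28.0) + 0.7(22.9) + 0.7(10.4) + 0.7(33.5) = 28.0 + 16.0 + 7.3 + 23.5 = 74.8
[4] 1.0(28.0) + 1.0(33.5) + 0.7(22.9) = 28.0 + 33.5 + 16.0 = 77.5
[5] 1.0(28.0) = 28.0
[6] 0.6(28.0) - 0.7(7.0) = 16.8 - 4.9 = 11.9
The largest value is 77.5 kN/m from combination 4.

Combination 4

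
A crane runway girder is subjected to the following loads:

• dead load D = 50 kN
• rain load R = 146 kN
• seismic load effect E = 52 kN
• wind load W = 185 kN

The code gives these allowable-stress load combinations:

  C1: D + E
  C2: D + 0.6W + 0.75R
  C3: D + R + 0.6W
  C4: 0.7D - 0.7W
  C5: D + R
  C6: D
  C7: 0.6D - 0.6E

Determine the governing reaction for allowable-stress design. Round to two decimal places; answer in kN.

C1: 1.0(50) + 1.0(52) = 50.00 + 52.00 = 102.00
C2: 1.0(50) + 0.6(185) + 0.75(146) = 50.00 + 111.00 + 109.50 = 270.50
C3: 1.0(50) + 1.0(146) + 0.6(185) = 50.00 + 146.00 + 111.00 = 307.00
C4: 0.7(50) - 0.7(185) = 35.00 - 129.50 = -94.50
C5: 1.0(50) + 1.0(146) = 50.00 + 146.00 = 196.00
C6: 1.0(50) = 50.00
C7: 0.6(50) - 0.6(52) = 30.00 - 31.20 = -1.20
The controlling combination is 3, giving 307.00 kN.

307.00 kN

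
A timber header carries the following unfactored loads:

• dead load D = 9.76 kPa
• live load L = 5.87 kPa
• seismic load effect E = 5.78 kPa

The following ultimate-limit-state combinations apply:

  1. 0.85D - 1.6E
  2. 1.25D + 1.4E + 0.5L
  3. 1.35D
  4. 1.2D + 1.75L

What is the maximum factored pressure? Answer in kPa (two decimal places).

1. 0.85(9.76) - 1.6(5.78) = 8.30 - 9.25 = -0.95
2. 1.25(9.76) + 1.4(5.78) + 0.5(5.87) = 12.20 + 8.09 + 2.94 = 23.23
3. 1.35(9.76) = 13.18
4. 1.2(9.76) + 1.75(5.87) = 11.71 + 10.27 = 21.98
Maximum is from combination 2.

23.23 kPa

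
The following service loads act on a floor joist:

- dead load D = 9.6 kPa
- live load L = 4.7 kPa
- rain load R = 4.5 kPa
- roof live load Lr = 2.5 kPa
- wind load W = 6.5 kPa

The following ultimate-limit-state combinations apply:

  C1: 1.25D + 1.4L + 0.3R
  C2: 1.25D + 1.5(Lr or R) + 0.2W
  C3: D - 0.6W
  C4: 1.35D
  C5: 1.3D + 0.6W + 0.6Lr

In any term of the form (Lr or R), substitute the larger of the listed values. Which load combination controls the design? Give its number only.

Combination 2

(Lr or R) → R = 4.5 kPa.
C1: 1.25(9.6) + 1.4(4.7) + 0.3(4.5) = 12.00 + 6.58 + 1.35 = 19.93
C2: 1.25(9.6) + 1.5(4.5) + 0.2(6.5) = 12.00 + 6.75 + 1.30 = 20.05
C3: 1.0(9.6) - 0.6(6.5) = 9.60 - 3.90 = 5.70
C4: 1.35(9.6) = 12.96
C5: 1.3(9.6) + 0.6(6.5) + 0.6(2.5) = 12.48 + 3.90 + 1.50 = 17.88
The largest value is 20.05 kPa from combination 2.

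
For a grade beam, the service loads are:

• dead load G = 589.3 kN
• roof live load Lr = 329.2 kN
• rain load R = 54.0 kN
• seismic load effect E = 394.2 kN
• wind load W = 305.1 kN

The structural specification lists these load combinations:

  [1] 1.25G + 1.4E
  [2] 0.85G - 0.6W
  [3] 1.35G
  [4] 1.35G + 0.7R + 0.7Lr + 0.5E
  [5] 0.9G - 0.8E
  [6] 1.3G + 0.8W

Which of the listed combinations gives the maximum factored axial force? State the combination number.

Combination 1

[1] 1.25(589.3) + 1.4(394.2) = 736.6 + 551.9 = 1288.5
[2] 0.85(589.3) - 0.6(305.1) = 500.9 - 183.1 = 317.8
[3] 1.35(589.3) = 795.6
[4] 1.35(589.3) + 0.7(54.0) + 0.7(329.2) + 0.5(394.2) = 795.6 + 37.8 + 230.4 + 197.1 = 1260.9
[5] 0.9(589.3) - 0.8(394.2) = 530.4 - 315.4 = 215.0
[6] 1.3(589.3) + 0.8(305.1) = 766.1 + 244.1 = 1010.2
The largest value is 1288.5 kN from combination 1.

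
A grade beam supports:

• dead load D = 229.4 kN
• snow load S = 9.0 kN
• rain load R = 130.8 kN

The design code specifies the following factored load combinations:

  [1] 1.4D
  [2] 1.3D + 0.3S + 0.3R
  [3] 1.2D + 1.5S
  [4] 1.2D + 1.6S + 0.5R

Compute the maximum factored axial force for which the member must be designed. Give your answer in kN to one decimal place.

355.1 kN

[1] 1.4(229.4) = 321.2
[2] 1.3(229.4) + 0.3(9.0) + 0.3(130.8) = 340.2
[3] 1.2(229.4) + 1.5(9.0) = 275.3 + 13.5 = 288.8
[4] 1.2(229.4) + 1.6(9.0) + 0.5(130.8) = 275.3 + 14.4 + 65.4 = 355.1
The controlling combination is 4, giving 355.1 kN.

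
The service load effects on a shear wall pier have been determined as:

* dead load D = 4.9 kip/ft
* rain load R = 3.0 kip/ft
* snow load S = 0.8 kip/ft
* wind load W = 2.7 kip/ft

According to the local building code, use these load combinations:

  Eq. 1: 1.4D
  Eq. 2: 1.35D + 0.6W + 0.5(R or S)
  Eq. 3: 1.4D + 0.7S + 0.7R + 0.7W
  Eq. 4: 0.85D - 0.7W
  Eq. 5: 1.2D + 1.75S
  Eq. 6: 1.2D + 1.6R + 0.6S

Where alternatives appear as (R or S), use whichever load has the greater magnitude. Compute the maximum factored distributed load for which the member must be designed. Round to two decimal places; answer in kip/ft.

11.41 kip/ft

(R or S) → R = 3.0 kip/ft.
Eq. 1: 1.4(4.9) = 6.86
Eq. 2: 1.35(4.9) + 0.6(2.7) + 0.5(3.0) = 9.74
Eq. 3: 1.4(4.9) + 0.7(0.8) + 0.7(3.0) + 0.7(2.7) = 11.41
Eq. 4: 0.85(4.9) - 0.7(2.7) = 2.28
Eq. 5: 1.2(4.9) + 1.75(0.8) = 7.28
Eq. 6: 1.2(4.9) + 1.6(3.0) + 0.6(0.8) = 11.16
The controlling combination is 3, giving 11.41 kip/ft.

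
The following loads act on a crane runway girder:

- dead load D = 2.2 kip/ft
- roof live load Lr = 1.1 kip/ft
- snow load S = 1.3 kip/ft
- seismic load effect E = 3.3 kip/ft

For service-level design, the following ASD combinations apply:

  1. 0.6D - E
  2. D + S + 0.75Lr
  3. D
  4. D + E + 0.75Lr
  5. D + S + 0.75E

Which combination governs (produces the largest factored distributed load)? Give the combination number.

1. 0.6(2.2) - 1.0(3.3) = 1.32 - 3.30 = -1.98
2. 1.0(2.2) + 1.0(1.3) + 0.75(1.1) = 2.20 + 1.30 + 0.83 = 4.33
3. 1.0(2.2) = 2.20
4. 1.0(2.2) + 1.0(3.3) + 0.75(1.1) = 2.20 + 3.30 + 0.83 = 6.33
5. 1.0(2.2) + 1.0(1.3) + 0.75(3.3) = 2.20 + 1.30 + 2.48 = 5.98
The largest value is 6.33 kip/ft from combination 4.

Combination 4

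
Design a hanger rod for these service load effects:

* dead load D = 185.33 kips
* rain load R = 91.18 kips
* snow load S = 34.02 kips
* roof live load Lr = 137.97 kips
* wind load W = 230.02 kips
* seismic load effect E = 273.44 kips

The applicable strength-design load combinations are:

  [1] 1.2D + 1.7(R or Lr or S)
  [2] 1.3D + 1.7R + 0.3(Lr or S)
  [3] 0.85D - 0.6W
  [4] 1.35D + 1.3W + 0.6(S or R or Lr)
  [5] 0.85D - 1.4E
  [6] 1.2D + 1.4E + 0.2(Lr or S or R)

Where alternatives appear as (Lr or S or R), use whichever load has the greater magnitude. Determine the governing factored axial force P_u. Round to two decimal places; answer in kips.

(R or Lr or S) → Lr = 137.97 kips; (Lr or S) → Lr = 137.97 kips; (S or R or Lr) → Lr = 137.97 kips; (Lr or S or R) → Lr = 137.97 kips.
[1] 1.2(185.33) + 1.7(137.97) = 456.95
[2] 1.3(185.33) + 1.7(91.18) + 0.3(137.97) = 437.33
[3] 0.85(185.33) - 0.6(230.02) = 19.52
[4] 1.35(185.33) + 1.3(230.02) + 0.6(137.97) = 632.00
[5] 0.85(185.33) - 1.4(273.44) = -225.29
[6] 1.2(185.33) + 1.4(273.44) + 0.2(137.97) = 632.81
The controlling combination is 6, giving 632.81 kips.

632.81 kips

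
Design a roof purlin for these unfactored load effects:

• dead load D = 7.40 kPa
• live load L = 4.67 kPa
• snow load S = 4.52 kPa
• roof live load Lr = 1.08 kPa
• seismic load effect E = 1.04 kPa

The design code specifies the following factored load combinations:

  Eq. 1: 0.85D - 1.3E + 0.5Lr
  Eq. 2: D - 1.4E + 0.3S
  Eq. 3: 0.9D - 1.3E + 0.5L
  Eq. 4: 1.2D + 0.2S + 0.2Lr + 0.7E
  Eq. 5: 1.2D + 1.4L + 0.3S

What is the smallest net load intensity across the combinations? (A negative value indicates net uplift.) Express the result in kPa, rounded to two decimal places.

5.48 kPa

Eq. 1: 0.85(7.40) - 1.3(1.04) + 0.5(1.08) = 5.48
Eq. 2: 1.0(7.40) - 1.4(1.04) + 0.3(4.52) = 7.30
Eq. 3: 0.9(7.40) - 1.3(1.04) + 0.5(4.67) = 7.64
Eq. 4: 1.2(7.40) + 0.2(4.52) + 0.2(1.08) + 0.7(1.04) = 10.73
Eq. 5: 1.2(7.40) + 1.4(4.67) + 0.3(4.52) = 16.77
Combination 1 gives the minimum: 5.48 kPa.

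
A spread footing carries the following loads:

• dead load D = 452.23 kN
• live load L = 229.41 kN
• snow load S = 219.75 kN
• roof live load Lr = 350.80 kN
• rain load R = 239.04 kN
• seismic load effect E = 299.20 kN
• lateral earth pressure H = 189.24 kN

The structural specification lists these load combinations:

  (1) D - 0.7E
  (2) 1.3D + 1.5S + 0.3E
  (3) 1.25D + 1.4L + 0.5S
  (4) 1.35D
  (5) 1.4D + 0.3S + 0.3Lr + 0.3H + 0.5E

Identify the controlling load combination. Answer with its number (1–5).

(1) 1.0(452.23) - 0.7(299.20) = 452.23 - 209.44 = 242.79
(2) 1.3(452.23) + 1.5(219.75) + 0.3(299.20) = 1007.28
(3) 1.25(452.23) + 1.4(229.41) + 0.5(219.75) = 565.29 + 321.17 + 109.88 = 996.34
(4) 1.35(452.23) = 610.51
(5) 1.4(452.23) + 0.3(219.75) + 0.3(350.80) + 0.3(189.24) + 0.5(299.20) = 633.12 + 65.93 + 105.24 + 56.77 + 149.60 = 1010.66
The largest value is 1010.66 kN from combination 5.

Combination 5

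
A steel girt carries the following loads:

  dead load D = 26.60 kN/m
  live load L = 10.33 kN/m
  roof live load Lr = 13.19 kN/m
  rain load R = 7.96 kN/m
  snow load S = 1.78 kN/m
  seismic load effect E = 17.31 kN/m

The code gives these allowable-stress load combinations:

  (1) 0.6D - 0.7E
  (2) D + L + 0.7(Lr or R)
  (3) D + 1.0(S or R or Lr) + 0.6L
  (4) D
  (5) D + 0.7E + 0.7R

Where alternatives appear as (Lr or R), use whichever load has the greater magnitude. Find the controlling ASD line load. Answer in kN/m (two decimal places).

(Lr or R) → Lr = 13.19 kN/m; (S or R or Lr) → Lr = 13.19 kN/m.
(1) 0.6(26.60) - 0.7(17.31) = 15.96 - 12.12 = 3.84
(2) 1.0(26.60) + 1.0(10.33) + 0.7(13.19) = 26.60 + 10.33 + 9.23 = 46.16
(3) 1.0(26.60) + 1.0(13.19) + 0.6(10.33) = 26.60 + 13.19 + 6.20 = 45.99
(4) 1.0(26.60) = 26.60
(5) 1.0(26.60) + 0.7(17.31) + 0.7(7.96) = 26.60 + 12.12 + 5.57 = 44.29
Maximum is from combination 2.

46.16 kN/m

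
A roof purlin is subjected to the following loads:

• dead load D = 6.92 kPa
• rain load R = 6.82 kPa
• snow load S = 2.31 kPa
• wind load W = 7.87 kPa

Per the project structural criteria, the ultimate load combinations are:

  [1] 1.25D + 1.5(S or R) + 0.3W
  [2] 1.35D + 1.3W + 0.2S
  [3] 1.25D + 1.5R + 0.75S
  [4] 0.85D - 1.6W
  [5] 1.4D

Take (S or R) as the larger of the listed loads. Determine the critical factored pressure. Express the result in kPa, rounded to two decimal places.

21.24 kPa

(S or R) → R = 6.82 kPa.
[1] 1.25(6.92) + 1.5(6.82) + 0.3(7.87) = 8.65 + 10.23 + 2.36 = 21.24
[2] 1.35(6.92) + 1.3(7.87) + 0.2(2.31) = 20.04
[3] 1.25(6.92) + 1.5(6.82) + 0.75(2.31) = 8.65 + 10.23 + 1.73 = 20.61
[4] 0.85(6.92) - 1.6(7.87) = 5.88 - 12.59 = -6.71
[5] 1.4(6.92) = 9.69
The controlling combination is 1, giving 21.24 kPa.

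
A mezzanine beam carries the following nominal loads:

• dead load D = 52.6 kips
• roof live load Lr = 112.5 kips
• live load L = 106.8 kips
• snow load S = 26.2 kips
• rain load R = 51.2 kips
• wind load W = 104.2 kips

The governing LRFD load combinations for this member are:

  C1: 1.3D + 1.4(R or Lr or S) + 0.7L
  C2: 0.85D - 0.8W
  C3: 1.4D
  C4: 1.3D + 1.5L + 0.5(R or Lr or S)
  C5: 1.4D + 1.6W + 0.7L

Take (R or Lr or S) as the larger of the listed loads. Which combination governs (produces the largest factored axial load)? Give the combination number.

Combination 5

(R or Lr or S) → Lr = 112.5 kips.
C1: 1.3(52.6) + 1.4(112.5) + 0.7(106.8) = 300.64
C2: 0.85(52.6) - 0.8(104.2) = -38.65
C3: 1.4(52.6) = 73.64
C4: 1.3(52.6) + 1.5(106.8) + 0.5(112.5) = 284.83
C5: 1.4(52.6) + 1.6(104.2) + 0.7(106.8) = 315.12
The largest value is 315.12 kips from combination 5.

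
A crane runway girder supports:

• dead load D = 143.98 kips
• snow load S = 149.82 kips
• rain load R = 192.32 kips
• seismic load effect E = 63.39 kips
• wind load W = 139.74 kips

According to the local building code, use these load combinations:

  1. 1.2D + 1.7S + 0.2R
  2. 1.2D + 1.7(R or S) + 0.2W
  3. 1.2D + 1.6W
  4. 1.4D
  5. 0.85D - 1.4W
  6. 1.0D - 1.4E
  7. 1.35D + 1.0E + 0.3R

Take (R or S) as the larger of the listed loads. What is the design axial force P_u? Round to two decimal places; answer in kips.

527.67 kips

(R or S) → R = 192.32 kips.
1. 1.2(143.98) + 1.7(149.82) + 0.2(192.32) = 172.78 + 254.69 + 38.46 = 465.93
2. 1.2(143.98) + 1.7(192.32) + 0.2(139.74) = 172.78 + 326.94 + 27.95 = 527.67
3. 1.2(143.98) + 1.6(139.74) = 172.78 + 223.58 = 396.36
4. 1.4(143.98) = 201.57
5. 0.85(143.98) - 1.4(139.74) = -73.25
6. 1.0(143.98) - 1.4(63.39) = 143.98 - 88.75 = 55.23
7. 1.35(143.98) + 1.0(63.39) + 0.3(192.32) = 194.37 + 63.39 + 57.70 = 315.46
The controlling combination is 2, giving 527.67 kips.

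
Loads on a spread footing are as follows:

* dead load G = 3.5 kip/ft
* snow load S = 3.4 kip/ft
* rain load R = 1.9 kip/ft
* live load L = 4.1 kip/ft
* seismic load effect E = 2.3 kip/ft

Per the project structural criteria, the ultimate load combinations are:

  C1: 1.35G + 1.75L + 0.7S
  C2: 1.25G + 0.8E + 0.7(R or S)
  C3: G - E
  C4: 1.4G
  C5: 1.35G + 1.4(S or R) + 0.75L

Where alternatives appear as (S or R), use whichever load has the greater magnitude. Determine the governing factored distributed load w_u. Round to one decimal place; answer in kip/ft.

(R or S) → S = 3.4 kip/ft; (S or R) → S = 3.4 kip/ft.
C1: 1.35(3.5) + 1.75(4.1) + 0.7(3.4) = 4.7 + 7.2 + 2.4 = 14.3
C2: 1.25(3.5) + 0.8(2.3) + 0.7(3.4) = 4.4 + 1.8 + 2.4 = 8.6
C3: 1.0(3.5) - 1.0(2.3) = 3.5 - 2.3 = 1.2
C4: 1.4(3.5) = 4.9
C5: 1.35(3.5) + 1.4(3.4) + 0.75(4.1) = 4.7 + 4.8 + 3.1 = 12.6
Combination 1 governs: w_u = 14.3 kip/ft.

14.3 kip/ft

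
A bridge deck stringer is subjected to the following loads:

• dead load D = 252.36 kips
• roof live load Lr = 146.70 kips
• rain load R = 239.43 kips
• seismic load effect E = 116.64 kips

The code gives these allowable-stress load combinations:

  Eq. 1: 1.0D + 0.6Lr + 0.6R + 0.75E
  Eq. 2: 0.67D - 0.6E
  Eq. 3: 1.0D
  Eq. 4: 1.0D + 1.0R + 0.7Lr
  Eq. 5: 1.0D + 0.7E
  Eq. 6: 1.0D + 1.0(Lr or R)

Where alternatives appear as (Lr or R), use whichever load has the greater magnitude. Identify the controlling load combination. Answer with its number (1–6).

(Lr or R) → R = 239.43 kips.
Eq. 1: 1.0(252.36) + 0.6(146.70) + 0.6(239.43) + 0.75(116.64) = 571.52
Eq. 2: 0.67(252.36) - 0.6(116.64) = 99.10
Eq. 3: 1.0(252.36) = 252.36
Eq. 4: 1.0(252.36) + 1.0(239.43) + 0.7(146.70) = 594.48
Eq. 5: 1.0(252.36) + 0.7(116.64) = 334.01
Eq. 6: 1.0(252.36) + 1.0(239.43) = 491.79
The largest value is 594.48 kips from combination 4.

Combination 4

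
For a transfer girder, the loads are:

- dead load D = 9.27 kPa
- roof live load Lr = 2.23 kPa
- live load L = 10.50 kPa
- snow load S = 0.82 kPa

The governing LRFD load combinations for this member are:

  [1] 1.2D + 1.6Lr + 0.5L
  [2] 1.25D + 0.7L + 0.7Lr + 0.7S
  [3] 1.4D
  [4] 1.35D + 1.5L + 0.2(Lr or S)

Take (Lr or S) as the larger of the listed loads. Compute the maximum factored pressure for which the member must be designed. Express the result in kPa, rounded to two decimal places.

(Lr or S) → Lr = 2.23 kPa.
[1] 1.2(9.27) + 1.6(2.23) + 0.5(10.50) = 19.94
[2] 1.25(9.27) + 0.7(10.50) + 0.7(2.23) + 0.7(0.82) = 21.07
[3] 1.4(9.27) = 12.98
[4] 1.35(9.27) + 1.5(10.50) + 0.2(2.23) = 28.71
Combination 4 governs: p_u = 28.71 kPa.

28.71 kPa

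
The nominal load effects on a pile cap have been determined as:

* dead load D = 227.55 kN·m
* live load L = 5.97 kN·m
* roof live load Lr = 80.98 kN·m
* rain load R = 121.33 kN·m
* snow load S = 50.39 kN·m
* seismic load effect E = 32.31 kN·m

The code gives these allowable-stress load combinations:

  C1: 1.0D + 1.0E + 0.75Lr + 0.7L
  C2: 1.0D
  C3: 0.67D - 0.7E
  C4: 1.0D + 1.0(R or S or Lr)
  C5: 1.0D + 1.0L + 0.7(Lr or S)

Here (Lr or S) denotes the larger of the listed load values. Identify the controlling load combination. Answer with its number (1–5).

(R or S or Lr) → R = 121.33 kN·m; (Lr or S) → Lr = 80.98 kN·m.
C1: 1.0(227.55) + 1.0(32.31) + 0.75(80.98) + 0.7(5.97) = 324.77
C2: 1.0(227.55) = 227.55
C3: 0.67(227.55) - 0.7(32.31) = 152.46 - 22.62 = 129.84
C4: 1.0(227.55) + 1.0(121.33) = 227.55 + 121.33 = 348.88
C5: 1.0(227.55) + 1.0(5.97) + 0.7(80.98) = 227.55 + 5.97 + 56.69 = 290.21
The largest value is 348.88 kN·m from combination 4.

Combination 4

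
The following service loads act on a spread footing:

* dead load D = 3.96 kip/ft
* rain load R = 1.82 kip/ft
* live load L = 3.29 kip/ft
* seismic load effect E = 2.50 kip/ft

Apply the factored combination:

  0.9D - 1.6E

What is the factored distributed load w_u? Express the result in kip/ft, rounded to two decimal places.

-0.44 kip/ft

0.9(3.96) - 1.6(2.50) = 3.56 - 4.00 = -0.44
w_u = -0.44 kip/ft.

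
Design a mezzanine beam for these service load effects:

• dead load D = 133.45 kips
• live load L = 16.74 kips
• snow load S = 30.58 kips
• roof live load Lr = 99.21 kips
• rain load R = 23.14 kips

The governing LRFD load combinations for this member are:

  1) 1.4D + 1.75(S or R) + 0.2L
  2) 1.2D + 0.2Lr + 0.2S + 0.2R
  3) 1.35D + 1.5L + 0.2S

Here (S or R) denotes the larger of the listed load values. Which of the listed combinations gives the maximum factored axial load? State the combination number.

Combination 1

(S or R) → S = 30.58 kips.
1) 1.4(133.45) + 1.75(30.58) + 0.2(16.74) = 243.69
2) 1.2(133.45) + 0.2(99.21) + 0.2(30.58) + 0.2(23.14) = 160.14 + 19.84 + 6.12 + 4.63 = 190.73
3) 1.35(133.45) + 1.5(16.74) + 0.2(30.58) = 211.38
The largest value is 243.69 kips from combination 1.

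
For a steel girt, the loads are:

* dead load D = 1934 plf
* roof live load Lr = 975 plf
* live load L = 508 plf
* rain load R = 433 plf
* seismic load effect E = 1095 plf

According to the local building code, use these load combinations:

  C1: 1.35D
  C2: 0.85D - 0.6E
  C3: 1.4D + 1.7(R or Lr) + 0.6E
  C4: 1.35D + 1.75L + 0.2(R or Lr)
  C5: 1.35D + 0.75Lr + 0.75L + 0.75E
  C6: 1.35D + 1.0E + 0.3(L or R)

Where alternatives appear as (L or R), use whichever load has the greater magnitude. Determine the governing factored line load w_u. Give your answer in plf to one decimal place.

(R or Lr) → Lr = 975 plf; (L or R) → L = 508 plf.
C1: 1.35(1934) = 2610.9
C2: 0.85(1934) - 0.6(1095) = 986.9
C3: 1.4(1934) + 1.7(975) + 0.6(1095) = 5022.1
C4: 1.35(1934) + 1.75(508) + 0.2(975) = 3694.9
C5: 1.35(1934) + 0.75(975) + 0.75(508) + 0.75(1095) = 4544.4
C6: 1.35(1934) + 1.0(1095) + 0.3(508) = 3858.3
The controlling combination is 3, giving 5022.1 plf.

5022.1 plf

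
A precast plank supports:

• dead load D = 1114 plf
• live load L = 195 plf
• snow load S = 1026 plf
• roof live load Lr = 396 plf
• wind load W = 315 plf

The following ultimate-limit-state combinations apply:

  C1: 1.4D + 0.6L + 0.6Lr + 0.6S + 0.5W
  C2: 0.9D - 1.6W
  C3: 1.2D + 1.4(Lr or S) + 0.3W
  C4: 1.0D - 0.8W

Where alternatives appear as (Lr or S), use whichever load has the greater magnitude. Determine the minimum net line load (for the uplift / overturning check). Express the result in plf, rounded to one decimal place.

498.6 plf

(Lr or S) → S = 1026 plf.
C1: 1.4(1114) + 0.6(195) + 0.6(396) + 0.6(1026) + 0.5(315) = 1559.6 + 117.0 + 237.6 + 615.6 + 157.5 = 2687.3
C2: 0.9(1114) - 1.6(315) = 1002.6 - 504.0 = 498.6
C3: 1.2(1114) + 1.4(1026) + 0.3(315) = 1336.8 + 1436.4 + 94.5 = 2867.7
C4: 1.0(1114) - 0.8(315) = 1114.0 - 252.0 = 862.0
Combination 2 gives the minimum: 498.6 plf.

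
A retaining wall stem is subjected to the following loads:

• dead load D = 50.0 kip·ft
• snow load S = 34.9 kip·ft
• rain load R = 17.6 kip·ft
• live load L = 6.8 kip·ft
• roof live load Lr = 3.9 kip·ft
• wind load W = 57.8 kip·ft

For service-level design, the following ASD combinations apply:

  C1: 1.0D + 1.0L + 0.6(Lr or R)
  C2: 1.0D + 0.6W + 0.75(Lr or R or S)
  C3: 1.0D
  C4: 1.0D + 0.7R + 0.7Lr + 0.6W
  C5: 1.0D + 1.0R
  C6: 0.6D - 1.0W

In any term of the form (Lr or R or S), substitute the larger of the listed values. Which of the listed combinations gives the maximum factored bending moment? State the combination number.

(Lr or R) → R = 17.6 kip·ft; (Lr or R or S) → S = 34.9 kip·ft.
C1: 1.0(50.0) + 1.0(6.8) + 0.6(17.6) = 67.36
C2: 1.0(50.0) + 0.6(57.8) + 0.75(34.9) = 110.86
C3: 1.0(50.0) = 50.00
C4: 1.0(50.0) + 0.7(17.6) + 0.7(3.9) + 0.6(57.8) = 99.73
C5: 1.0(50.0) + 1.0(17.6) = 67.60
C6: 0.6(50.0) - 1.0(57.8) = -27.80
The largest value is 110.86 kip·ft from combination 2.

Combination 2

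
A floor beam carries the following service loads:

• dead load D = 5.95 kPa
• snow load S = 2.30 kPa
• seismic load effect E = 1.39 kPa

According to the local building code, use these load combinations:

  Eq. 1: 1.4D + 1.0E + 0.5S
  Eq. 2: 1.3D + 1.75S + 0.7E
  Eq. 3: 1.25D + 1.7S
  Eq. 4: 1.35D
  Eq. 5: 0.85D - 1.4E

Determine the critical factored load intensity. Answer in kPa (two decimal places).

12.73 kPa

Eq. 1: 1.4(5.95) + 1.0(1.39) + 0.5(2.30) = 10.87
Eq. 2: 1.3(5.95) + 1.75(2.30) + 0.7(1.39) = 12.73
Eq. 3: 1.25(5.95) + 1.7(2.30) = 11.35
Eq. 4: 1.35(5.95) = 8.03
Eq. 5: 0.85(5.95) - 1.4(1.39) = 3.11
The controlling combination is 2, giving 12.73 kPa.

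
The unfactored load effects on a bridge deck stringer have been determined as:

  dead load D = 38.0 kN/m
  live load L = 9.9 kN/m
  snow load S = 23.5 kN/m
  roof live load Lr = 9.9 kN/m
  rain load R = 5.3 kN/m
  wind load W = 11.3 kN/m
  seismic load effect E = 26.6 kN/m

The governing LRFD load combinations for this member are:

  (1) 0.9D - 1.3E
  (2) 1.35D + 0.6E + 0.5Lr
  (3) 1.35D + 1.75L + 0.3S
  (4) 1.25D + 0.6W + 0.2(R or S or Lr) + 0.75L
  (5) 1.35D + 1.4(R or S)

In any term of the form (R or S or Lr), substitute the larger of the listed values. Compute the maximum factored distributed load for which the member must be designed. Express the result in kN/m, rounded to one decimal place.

84.2 kN/m

(R or S or Lr) → S = 23.5 kN/m; (R or S) → S = 23.5 kN/m.
(1) 0.9(38.0) - 1.3(26.6) = 34.2 - 34.6 = -0.4
(2) 1.35(38.0) + 0.6(26.6) + 0.5(9.9) = 72.2
(3) 1.35(38.0) + 1.75(9.9) + 0.3(23.5) = 51.3 + 17.3 + 7.1 = 75.7
(4) 1.25(38.0) + 0.6(11.3) + 0.2(23.5) + 0.75(9.9) = 47.5 + 6.8 + 4.7 + 7.4 = 66.4
(5) 1.35(38.0) + 1.4(23.5) = 51.3 + 32.9 = 84.2
Maximum is from combination 5.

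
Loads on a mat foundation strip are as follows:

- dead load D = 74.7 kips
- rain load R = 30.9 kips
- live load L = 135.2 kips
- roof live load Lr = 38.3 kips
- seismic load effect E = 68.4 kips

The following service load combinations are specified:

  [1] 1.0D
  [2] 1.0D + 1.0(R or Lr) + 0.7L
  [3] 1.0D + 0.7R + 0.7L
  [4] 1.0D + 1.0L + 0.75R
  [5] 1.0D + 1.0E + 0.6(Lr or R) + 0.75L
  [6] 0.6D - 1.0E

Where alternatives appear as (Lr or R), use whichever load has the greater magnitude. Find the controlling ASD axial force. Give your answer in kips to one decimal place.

(R or Lr) → Lr = 38.3 kips; (Lr or R) → Lr = 38.3 kips.
[1] 1.0(74.7) = 74.7
[2] 1.0(74.7) + 1.0(38.3) + 0.7(135.2) = 74.7 + 38.3 + 94.6 = 207.6
[3] 1.0(74.7) + 0.7(30.9) + 0.7(135.2) = 191.0
[4] 1.0(74.7) + 1.0(135.2) + 0.75(30.9) = 74.7 + 135.2 + 23.2 = 233.1
[5] 1.0(74.7) + 1.0(68.4) + 0.6(38.3) + 0.75(135.2) = 74.7 + 68.4 + 23.0 + 101.4 = 267.5
[6] 0.6(74.7) - 1.0(68.4) = 44.8 - 68.4 = -23.6
Maximum is from combination 5.

267.5 kips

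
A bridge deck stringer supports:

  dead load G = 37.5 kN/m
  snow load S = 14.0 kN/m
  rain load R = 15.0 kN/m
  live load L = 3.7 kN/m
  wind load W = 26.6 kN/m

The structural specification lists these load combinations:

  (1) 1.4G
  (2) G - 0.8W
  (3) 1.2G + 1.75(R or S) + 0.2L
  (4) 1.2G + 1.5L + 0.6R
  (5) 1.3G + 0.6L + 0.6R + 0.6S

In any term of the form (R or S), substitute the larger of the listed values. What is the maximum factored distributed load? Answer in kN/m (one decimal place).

72.0 kN/m

(R or S) → R = 15.0 kN/m.
(1) 1.4(37.5) = 52.5
(2) 1.0(37.5) - 0.8(26.6) = 16.2
(3) 1.2(37.5) + 1.75(15.0) + 0.2(3.7) = 72.0
(4) 1.2(37.5) + 1.5(3.7) + 0.6(15.0) = 59.6
(5) 1.3(37.5) + 0.6(3.7) + 0.6(15.0) + 0.6(14.0) = 68.4
Combination 3 governs: w_u = 72.0 kN/m.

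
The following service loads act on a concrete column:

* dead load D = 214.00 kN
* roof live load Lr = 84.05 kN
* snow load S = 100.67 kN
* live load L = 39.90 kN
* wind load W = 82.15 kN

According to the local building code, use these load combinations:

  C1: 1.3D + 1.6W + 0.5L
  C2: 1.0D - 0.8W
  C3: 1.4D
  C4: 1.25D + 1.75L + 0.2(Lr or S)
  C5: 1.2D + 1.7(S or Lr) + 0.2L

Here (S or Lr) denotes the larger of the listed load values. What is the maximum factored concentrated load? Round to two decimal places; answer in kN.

(Lr or S) → S = 100.67 kN; (S or Lr) → S = 100.67 kN.
C1: 1.3(214.00) + 1.6(82.15) + 0.5(39.90) = 278.20 + 131.44 + 19.95 = 429.59
C2: 1.0(214.00) - 0.8(82.15) = 214.00 - 65.72 = 148.28
C3: 1.4(214.00) = 299.60
C4: 1.25(214.00) + 1.75(39.90) + 0.2(100.67) = 267.50 + 69.83 + 20.13 = 357.46
C5: 1.2(214.00) + 1.7(100.67) + 0.2(39.90) = 256.80 + 171.14 + 7.98 = 435.92
Combination 5 governs: P_u = 435.92 kN.

435.92 kN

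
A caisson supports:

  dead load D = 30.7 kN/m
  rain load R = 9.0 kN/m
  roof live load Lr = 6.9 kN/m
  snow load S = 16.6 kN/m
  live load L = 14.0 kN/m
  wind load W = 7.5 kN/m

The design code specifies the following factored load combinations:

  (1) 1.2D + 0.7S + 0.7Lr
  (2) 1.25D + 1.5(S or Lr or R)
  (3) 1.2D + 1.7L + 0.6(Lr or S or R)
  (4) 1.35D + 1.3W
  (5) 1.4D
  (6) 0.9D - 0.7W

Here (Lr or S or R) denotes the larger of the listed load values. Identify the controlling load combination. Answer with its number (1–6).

Combination 3

(S or Lr or R) → S = 16.6 kN/m; (Lr or S or R) → S = 16.6 kN/m.
(1) 1.2(30.7) + 0.7(16.6) + 0.7(6.9) = 53.3
(2) 1.25(30.7) + 1.5(16.6) = 63.3
(3) 1.2(30.7) + 1.7(14.0) + 0.6(16.6) = 70.6
(4) 1.35(30.7) + 1.3(7.5) = 51.2
(5) 1.4(30.7) = 43.0
(6) 0.9(30.7) - 0.7(7.5) = 22.4
The largest value is 70.6 kN/m from combination 3.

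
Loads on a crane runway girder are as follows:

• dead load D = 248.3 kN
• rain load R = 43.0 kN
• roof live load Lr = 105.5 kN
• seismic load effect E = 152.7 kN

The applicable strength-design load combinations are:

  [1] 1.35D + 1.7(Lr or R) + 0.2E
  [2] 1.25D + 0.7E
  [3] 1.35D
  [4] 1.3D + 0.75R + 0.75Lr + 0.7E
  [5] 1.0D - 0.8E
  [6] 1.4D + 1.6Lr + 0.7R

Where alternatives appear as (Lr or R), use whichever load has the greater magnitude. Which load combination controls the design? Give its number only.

(Lr or R) → Lr = 105.5 kN.
[1] 1.35(248.3) + 1.7(105.5) + 0.2(152.7) = 335.2 + 179.4 + 30.5 = 545.1
[2] 1.25(248.3) + 0.7(152.7) = 310.4 + 106.9 = 417.3
[3] 1.35(248.3) = 335.2
[4] 1.3(248.3) + 0.75(43.0) + 0.75(105.5) + 0.7(152.7) = 322.8 + 32.3 + 79.1 + 106.9 = 541.1
[5] 1.0(248.3) - 0.8(152.7) = 248.3 - 122.2 = 126.1
[6] 1.4(248.3) + 1.6(105.5) + 0.7(43.0) = 347.6 + 168.8 + 30.1 = 546.5
The largest value is 546.5 kN from combination 6.

Combination 6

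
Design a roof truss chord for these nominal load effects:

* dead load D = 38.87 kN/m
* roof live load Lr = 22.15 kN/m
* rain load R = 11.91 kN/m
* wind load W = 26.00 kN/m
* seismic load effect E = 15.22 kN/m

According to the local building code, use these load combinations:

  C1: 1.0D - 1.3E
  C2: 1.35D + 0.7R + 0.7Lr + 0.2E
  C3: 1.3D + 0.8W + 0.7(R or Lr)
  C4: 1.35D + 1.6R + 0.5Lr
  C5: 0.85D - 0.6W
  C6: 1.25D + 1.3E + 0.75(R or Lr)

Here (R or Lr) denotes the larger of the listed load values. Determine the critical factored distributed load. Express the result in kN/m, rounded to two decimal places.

(R or Lr) → Lr = 22.15 kN/m.
C1: 1.0(38.87) - 1.3(15.22) = 38.87 - 19.79 = 19.08
C2: 1.35(38.87) + 0.7(11.91) + 0.7(22.15) + 0.2(15.22) = 52.47 + 8.34 + 15.51 + 3.04 = 79.36
C3: 1.3(38.87) + 0.8(26.00) + 0.7(22.15) = 50.53 + 20.80 + 15.51 = 86.84
C4: 1.35(38.87) + 1.6(11.91) + 0.5(22.15) = 52.47 + 19.06 + 11.08 = 82.61
C5: 0.85(38.87) - 0.6(26.00) = 33.04 - 15.60 = 17.44
C6: 1.25(38.87) + 1.3(15.22) + 0.75(22.15) = 48.59 + 19.79 + 16.61 = 84.99
The controlling combination is 3, giving 86.84 kN/m.

86.84 kN/m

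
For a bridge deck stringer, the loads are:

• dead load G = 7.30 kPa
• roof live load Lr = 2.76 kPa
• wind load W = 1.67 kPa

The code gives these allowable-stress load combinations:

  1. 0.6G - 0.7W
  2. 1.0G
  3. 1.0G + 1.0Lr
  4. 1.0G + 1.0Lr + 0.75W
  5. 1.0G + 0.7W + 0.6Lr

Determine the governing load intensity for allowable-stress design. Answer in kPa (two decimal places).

1. 0.6(7.30) - 0.7(1.67) = 3.21
2. 1.0(7.30) = 7.30
3. 1.0(7.30) + 1.0(2.76) = 10.06
4. 1.0(7.30) + 1.0(2.76) + 0.75(1.67) = 11.31
5. 1.0(7.30) + 0.7(1.67) + 0.6(2.76) = 10.13
The controlling combination is 4, giving 11.31 kPa.

11.31 kPa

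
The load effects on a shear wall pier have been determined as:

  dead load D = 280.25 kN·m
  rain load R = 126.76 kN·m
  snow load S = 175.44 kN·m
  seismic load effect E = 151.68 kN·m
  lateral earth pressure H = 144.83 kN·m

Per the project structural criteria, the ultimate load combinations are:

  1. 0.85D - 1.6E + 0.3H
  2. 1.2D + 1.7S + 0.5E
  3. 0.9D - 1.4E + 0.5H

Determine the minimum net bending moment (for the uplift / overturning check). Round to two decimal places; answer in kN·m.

38.97 kN·m

1. 0.85(280.25) - 1.6(151.68) + 0.3(144.83) = 38.97
2. 1.2(280.25) + 1.7(175.44) + 0.5(151.68) = 710.39
3. 0.9(280.25) - 1.4(151.68) + 0.5(144.83) = 112.29
Combination 1 gives the minimum: 38.97 kN·m.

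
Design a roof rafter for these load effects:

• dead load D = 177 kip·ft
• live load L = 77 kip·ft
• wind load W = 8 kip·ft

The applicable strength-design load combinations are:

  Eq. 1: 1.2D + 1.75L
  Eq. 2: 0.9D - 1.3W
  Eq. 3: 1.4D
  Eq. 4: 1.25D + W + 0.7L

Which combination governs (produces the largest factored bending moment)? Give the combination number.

Eq. 1: 1.2(177) + 1.75(77) = 212.4 + 134.8 = 347.2
Eq. 2: 0.9(177) - 1.3(8) = 159.3 - 10.4 = 148.9
Eq. 3: 1.4(177) = 247.8
Eq. 4: 1.25(177) + 1.0(8) + 0.7(77) = 221.3 + 8.0 + 53.9 = 283.2
The largest value is 347.2 kip·ft from combination 1.

Combination 1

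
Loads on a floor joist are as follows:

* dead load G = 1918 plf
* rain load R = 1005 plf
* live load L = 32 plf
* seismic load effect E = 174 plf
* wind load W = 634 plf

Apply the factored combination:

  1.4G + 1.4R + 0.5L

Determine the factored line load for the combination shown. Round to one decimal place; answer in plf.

1.4(1918) + 1.4(1005) + 0.5(32) = 2685.2 + 1407.0 + 16.0 = 4108.2
w_u = 4108.2 plf.

4108.2 plf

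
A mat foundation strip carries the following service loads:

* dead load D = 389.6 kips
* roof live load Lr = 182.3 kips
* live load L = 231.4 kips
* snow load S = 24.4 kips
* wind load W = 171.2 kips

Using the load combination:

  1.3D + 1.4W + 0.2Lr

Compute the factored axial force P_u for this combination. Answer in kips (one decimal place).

1.3(389.6) + 1.4(171.2) + 0.2(182.3) = 782.6
P_u = 782.6 kips.

782.6 kips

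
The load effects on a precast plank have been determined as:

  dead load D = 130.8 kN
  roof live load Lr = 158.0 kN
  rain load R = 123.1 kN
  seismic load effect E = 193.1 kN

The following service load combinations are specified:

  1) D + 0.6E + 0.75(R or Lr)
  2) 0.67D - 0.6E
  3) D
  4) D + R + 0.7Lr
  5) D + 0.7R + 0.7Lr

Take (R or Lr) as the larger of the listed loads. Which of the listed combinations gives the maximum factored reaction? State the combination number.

(R or Lr) → Lr = 158.0 kN.
1) 1.0(130.8) + 0.6(193.1) + 0.75(158.0) = 130.80 + 115.86 + 118.50 = 365.16
2) 0.67(130.8) - 0.6(193.1) = 87.64 - 115.86 = -28.22
3) 1.0(130.8) = 130.80
4) 1.0(130.8) + 1.0(123.1) + 0.7(158.0) = 130.80 + 123.10 + 110.60 = 364.50
5) 1.0(130.8) + 0.7(123.1) + 0.7(158.0) = 130.80 + 86.17 + 110.60 = 327.57
The largest value is 365.16 kN from combination 1.

Combination 1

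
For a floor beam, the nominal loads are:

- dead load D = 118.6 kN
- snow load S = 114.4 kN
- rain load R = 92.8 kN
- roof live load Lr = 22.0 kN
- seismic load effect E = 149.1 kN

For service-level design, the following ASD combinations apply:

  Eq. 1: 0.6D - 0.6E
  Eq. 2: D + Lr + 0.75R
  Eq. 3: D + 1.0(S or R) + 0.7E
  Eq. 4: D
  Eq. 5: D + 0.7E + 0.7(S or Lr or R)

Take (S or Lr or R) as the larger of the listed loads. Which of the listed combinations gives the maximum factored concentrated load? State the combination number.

(S or R) → S = 114.4 kN; (S or Lr or R) → S = 114.4 kN.
Eq. 1: 0.6(118.6) - 0.6(149.1) = -18.3
Eq. 2: 1.0(118.6) + 1.0(22.0) + 0.75(92.8) = 210.2
Eq. 3: 1.0(118.6) + 1.0(114.4) + 0.7(149.1) = 337.4
Eq. 4: 1.0(118.6) = 118.6
Eq. 5: 1.0(118.6) + 0.7(149.1) + 0.7(114.4) = 303.1
The largest value is 337.4 kN from combination 3.

Combination 3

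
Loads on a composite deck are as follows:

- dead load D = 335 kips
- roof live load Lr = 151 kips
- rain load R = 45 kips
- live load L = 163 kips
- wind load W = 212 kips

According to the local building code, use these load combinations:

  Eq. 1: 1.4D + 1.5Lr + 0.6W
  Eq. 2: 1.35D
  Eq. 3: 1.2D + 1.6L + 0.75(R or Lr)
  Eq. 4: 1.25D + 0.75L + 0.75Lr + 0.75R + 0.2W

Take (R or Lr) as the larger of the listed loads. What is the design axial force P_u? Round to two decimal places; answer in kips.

(R or Lr) → Lr = 151 kips.
Eq. 1: 1.4(335) + 1.5(151) + 0.6(212) = 469.00 + 226.50 + 127.20 = 822.70
Eq. 2: 1.35(335) = 452.25
Eq. 3: 1.2(335) + 1.6(163) + 0.75(151) = 402.00 + 260.80 + 113.25 = 776.05
Eq. 4: 1.25(335) + 0.75(163) + 0.75(151) + 0.75(45) + 0.2(212) = 418.75 + 122.25 + 113.25 + 33.75 + 42.40 = 730.40
The controlling combination is 1, giving 822.70 kips.

822.70 kips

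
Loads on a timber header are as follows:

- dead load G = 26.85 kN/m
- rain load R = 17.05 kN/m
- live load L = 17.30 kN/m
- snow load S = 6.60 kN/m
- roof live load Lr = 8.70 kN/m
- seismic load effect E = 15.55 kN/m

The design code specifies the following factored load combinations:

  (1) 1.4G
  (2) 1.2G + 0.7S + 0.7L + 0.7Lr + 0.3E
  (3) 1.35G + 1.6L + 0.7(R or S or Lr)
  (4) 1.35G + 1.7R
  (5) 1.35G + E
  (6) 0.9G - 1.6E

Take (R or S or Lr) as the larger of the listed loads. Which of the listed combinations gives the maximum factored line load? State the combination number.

(R or S or Lr) → R = 17.05 kN/m.
(1) 1.4(26.85) = 37.59
(2) 1.2(26.85) + 0.7(6.60) + 0.7(17.30) + 0.7(8.70) + 0.3(15.55) = 59.71
(3) 1.35(26.85) + 1.6(17.30) + 0.7(17.05) = 75.86
(4) 1.35(26.85) + 1.7(17.05) = 65.23
(5) 1.35(26.85) + 1.0(15.55) = 51.80
(6) 0.9(26.85) - 1.6(15.55) = -0.72
The largest value is 75.86 kN/m from combination 3.

Combination 3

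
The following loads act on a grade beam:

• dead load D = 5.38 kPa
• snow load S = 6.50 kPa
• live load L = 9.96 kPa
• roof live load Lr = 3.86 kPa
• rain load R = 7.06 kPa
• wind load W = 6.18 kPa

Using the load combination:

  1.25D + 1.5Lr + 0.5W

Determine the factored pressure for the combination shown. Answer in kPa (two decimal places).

15.61 kPa

1.25(5.38) + 1.5(3.86) + 0.5(6.18) = 6.73 + 5.79 + 3.09 = 15.61
p_u = 15.61 kPa.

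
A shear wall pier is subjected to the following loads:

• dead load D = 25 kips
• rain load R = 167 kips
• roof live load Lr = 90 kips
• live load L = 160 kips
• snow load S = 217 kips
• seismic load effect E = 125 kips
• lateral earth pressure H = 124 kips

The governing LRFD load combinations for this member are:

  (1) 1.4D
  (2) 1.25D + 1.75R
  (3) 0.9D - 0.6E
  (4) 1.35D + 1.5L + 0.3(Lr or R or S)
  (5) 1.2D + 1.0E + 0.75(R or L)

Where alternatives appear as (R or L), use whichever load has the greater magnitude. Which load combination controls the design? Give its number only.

Combination 4

(Lr or R or S) → S = 217 kips; (R or L) → R = 167 kips.
(1) 1.4(25) = 35.0
(2) 1.25(25) + 1.75(167) = 323.5
(3) 0.9(25) - 0.6(125) = 22.5 - 75.0 = -52.5
(4) 1.35(25) + 1.5(160) + 0.3(217) = 33.8 + 240.0 + 65.1 = 338.9
(5) 1.2(25) + 1.0(125) + 0.75(167) = 30.0 + 125.0 + 125.3 = 280.3
The largest value is 338.9 kips from combination 4.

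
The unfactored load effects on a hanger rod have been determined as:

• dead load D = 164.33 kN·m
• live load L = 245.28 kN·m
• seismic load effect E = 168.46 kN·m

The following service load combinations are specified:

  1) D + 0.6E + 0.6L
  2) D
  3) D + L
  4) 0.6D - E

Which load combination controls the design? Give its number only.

Combination 1

1) 1.0(164.33) + 0.6(168.46) + 0.6(245.28) = 412.57
2) 1.0(164.33) = 164.33
3) 1.0(164.33) + 1.0(245.28) = 164.33 + 245.28 = 409.61
4) 0.6(164.33) - 1.0(168.46) = 98.60 - 168.46 = -69.86
The largest value is 412.57 kN·m from combination 1.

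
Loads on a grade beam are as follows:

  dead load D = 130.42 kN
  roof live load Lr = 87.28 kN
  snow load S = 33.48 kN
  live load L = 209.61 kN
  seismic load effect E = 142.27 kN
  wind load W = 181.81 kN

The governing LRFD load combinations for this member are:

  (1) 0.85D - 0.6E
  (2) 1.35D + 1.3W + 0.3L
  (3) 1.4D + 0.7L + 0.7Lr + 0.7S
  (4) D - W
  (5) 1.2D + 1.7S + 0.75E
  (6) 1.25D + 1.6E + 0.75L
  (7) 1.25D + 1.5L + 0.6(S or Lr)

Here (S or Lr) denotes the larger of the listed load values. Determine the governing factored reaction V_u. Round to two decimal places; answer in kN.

(S or Lr) → Lr = 87.28 kN.
(1) 0.85(130.42) - 0.6(142.27) = 25.50
(2) 1.35(130.42) + 1.3(181.81) + 0.3(209.61) = 475.30
(3) 1.4(130.42) + 0.7(209.61) + 0.7(87.28) + 0.7(33.48) = 413.85
(4) 1.0(130.42) - 1.0(181.81) = -51.39
(5) 1.2(130.42) + 1.7(33.48) + 0.75(142.27) = 320.12
(6) 1.25(130.42) + 1.6(142.27) + 0.75(209.61) = 547.86
(7) 1.25(130.42) + 1.5(209.61) + 0.6(87.28) = 529.81
Maximum is from combination 6.

547.86 kN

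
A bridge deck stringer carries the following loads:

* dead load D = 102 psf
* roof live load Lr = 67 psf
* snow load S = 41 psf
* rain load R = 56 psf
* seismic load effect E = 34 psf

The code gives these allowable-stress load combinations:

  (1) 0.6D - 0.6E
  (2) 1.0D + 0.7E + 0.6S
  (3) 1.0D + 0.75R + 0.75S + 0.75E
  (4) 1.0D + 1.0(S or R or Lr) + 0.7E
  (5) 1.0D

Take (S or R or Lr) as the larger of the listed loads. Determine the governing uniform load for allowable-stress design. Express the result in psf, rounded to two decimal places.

200.25 psf

(S or R or Lr) → Lr = 67 psf.
(1) 0.6(102) - 0.6(34) = 61.20 - 20.40 = 40.80
(2) 1.0(102) + 0.7(34) + 0.6(41) = 102.00 + 23.80 + 24.60 = 150.40
(3) 1.0(102) + 0.75(56) + 0.75(41) + 0.75(34) = 102.00 + 42.00 + 30.75 + 25.50 = 200.25
(4) 1.0(102) + 1.0(67) + 0.7(34) = 102.00 + 67.00 + 23.80 = 192.80
(5) 1.0(102) = 102.00
The controlling combination is 3, giving 200.25 psf.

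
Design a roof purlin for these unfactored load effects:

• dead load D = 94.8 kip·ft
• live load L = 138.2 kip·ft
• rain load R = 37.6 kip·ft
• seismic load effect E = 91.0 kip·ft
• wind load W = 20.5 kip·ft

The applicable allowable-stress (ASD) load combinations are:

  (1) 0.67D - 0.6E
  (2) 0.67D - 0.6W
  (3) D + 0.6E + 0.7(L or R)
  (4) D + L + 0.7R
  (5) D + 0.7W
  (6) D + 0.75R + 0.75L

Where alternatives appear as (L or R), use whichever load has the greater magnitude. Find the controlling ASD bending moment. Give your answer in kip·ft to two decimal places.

259.32 kip·ft

(L or R) → L = 138.2 kip·ft.
(1) 0.67(94.8) - 0.6(91.0) = 8.92
(2) 0.67(94.8) - 0.6(20.5) = 51.22
(3) 1.0(94.8) + 0.6(91.0) + 0.7(138.2) = 246.14
(4) 1.0(94.8) + 1.0(138.2) + 0.7(37.6) = 259.32
(5) 1.0(94.8) + 0.7(20.5) = 109.15
(6) 1.0(94.8) + 0.75(37.6) + 0.75(138.2) = 226.65
Maximum is from combination 4.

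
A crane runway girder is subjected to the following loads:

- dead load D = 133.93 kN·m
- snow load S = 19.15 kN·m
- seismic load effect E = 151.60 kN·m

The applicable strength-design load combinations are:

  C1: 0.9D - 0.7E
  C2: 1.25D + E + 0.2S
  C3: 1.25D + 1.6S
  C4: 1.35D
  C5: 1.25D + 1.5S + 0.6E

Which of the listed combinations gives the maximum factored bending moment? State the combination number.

Combination 2

C1: 0.9(133.93) - 0.7(151.60) = 120.54 - 106.12 = 14.42
C2: 1.25(133.93) + 1.0(151.60) + 0.2(19.15) = 167.41 + 151.60 + 3.83 = 322.84
C3: 1.25(133.93) + 1.6(19.15) = 167.41 + 30.64 = 198.05
C4: 1.35(133.93) = 180.81
C5: 1.25(133.93) + 1.5(19.15) + 0.6(151.60) = 167.41 + 28.73 + 90.96 = 287.10
The largest value is 322.84 kN·m from combination 2.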